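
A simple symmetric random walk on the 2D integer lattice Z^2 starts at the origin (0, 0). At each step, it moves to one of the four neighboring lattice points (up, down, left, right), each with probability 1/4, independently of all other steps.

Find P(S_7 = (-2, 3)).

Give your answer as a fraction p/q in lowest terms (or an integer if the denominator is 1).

Answer: 245/16384

Derivation:
Let h be the number of horizontal steps (so 7-h are vertical). To end at (-2,3) need (h-2)/2 right-steps and ((7-h)+3)/2 up-steps.
Sum over h with 2 ≤ h ≤ 4, h ≡ 0 (mod 2), 7-h ≡ 1 (mod 2):
h=2: C(7,2)·C(2,0)·C(5,4) = 21·1·5 = 105
h=4: C(7,4)·C(4,1)·C(3,3) = 35·4·1 = 140
Total favorable: 245
Total paths: 4^7 = 16384
P = 245/16384 = 245/16384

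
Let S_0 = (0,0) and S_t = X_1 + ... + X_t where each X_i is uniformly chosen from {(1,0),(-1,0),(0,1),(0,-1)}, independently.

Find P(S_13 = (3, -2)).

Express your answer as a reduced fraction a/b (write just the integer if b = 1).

Answer: 306735/16777216

Derivation:
Let h be the number of horizontal steps (so 13-h are vertical). To end at (3,-2) need (h+3)/2 right-steps and ((13-h)-2)/2 up-steps.
Sum over h with 3 ≤ h ≤ 11, h ≡ 1 (mod 2), 13-h ≡ 0 (mod 2):
h=3: C(13,3)·C(3,3)·C(10,4) = 286·1·210 = 60060
h=5: C(13,5)·C(5,4)·C(8,3) = 1287·5·56 = 360360
h=7: C(13,7)·C(7,5)·C(6,2) = 1716·21·15 = 540540
h=9: C(13,9)·C(9,6)·C(4,1) = 715·84·4 = 240240
h=11: C(13,11)·C(11,7)·C(2,0) = 78·330·1 = 25740
Total favorable: 1226940
Total paths: 4^13 = 67108864
P = 1226940/67108864 = 306735/16777216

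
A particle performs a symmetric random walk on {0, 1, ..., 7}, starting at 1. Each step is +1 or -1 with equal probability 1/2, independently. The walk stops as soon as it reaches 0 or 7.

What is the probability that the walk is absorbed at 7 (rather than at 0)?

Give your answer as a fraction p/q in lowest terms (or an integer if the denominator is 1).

Symmetric walk (p = 1/2): the harmonic-function argument gives P(hit 7 before 0 | start at 1) = a/N.
P = 1/7 = 1/7

Answer: 1/7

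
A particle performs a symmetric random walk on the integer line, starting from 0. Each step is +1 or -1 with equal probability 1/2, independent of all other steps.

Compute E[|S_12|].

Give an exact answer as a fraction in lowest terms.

S_12 takes values m ≡ 0 (mod 2) with |m| ≤ 12; P(S_12=m) = C(12,(12+m)/2)/2^12.
Total paths: 2^12 = 4096
Distribution: P(S=-12)=1/4096, P(S=-10)=12/4096, P(S=-8)=66/4096, P(S=-6)=220/4096, P(S=-4)=495/4096, P(S=-2)=792/4096, P(S=0)=924/4096, P(S=2)=792/4096, P(S=4)=495/4096, P(S=6)=220/4096, P(S=8)=66/4096, P(S=10)=12/4096, P(S=12)=1/4096
E[|S_12|] = Σ_m |m|·P(S_12=m) = 11088/4096 = 693/256

Answer: 693/256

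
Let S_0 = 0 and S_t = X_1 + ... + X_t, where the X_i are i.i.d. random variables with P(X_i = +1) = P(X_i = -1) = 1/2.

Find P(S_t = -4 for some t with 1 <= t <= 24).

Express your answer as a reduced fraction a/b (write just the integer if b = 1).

Count via complement. Let g(t,s) = #length-t paths at position s with S_1..S_t all ≠ -4.
g(t,s) = g(t-1,s-1) + g(t-1,s+1) for s ≠ -4; g(t,-4) = 0.
t=0: g(0,0)=1
t=1: g(1,-1)=1 g(1,1)=1
t=2: g(2,-2)=1 g(2,0)=2 g(2,2)=1
t=3: g(3,-3)=1 g(3,-1)=3 g(3,1)=3 g(3,3)=1
t=4: g(4,-2)=4 g(4,0)=6 g(4,2)=4 g(4,4)=1
t=5: g(5,-3)=4 g(5,-1)=10 g(5,1)=10 g(5,3)=5 g(5,5)=1
t=6: g(6,-2)=14 g(6,0)=20 g(6,2)=15 g(6,4)=6 g(6,6)=1
t=7: g(7,-3)=14 g(7,-1)=34 g(7,1)=35 g(7,3)=21 g(7,5)=7 g(7,7)=1
t=8: g(8,-2)=48 g(8,0)=69 g(8,2)=56 g(8,4)=28 g(8,6)=8 g(8,8)=1
t=9: g(9,-3)=48 g(9,-1)=117 g(9,1)=125 g(9,3)=84 g(9,5)=36 g(9,7)=9 g(9,9)=1
t=10: g(10,-2)=165 g(10,0)=242 g(10,2)=209 g(10,4)=120 g(10,6)=45 g(10,8)=10 g(10,10)=1
t=11: g(11,-3)=165 g(11,-1)=407 g(11,1)=451 g(11,3)=329 g(11,5)=165 g(11,7)=55 g(11,9)=11 g(11,11)=1
t=12: g(12,-2)=572 g(12,0)=858 g(12,2)=780 g(12,4)=494 g(12,6)=220 g(12,8)=66 g(12,10)=12 g(12,12)=1
t=13: g(13,-3)=572 g(13,-1)=1430 g(13,1)=1638 g(13,3)=1274 g(13,5)=714 g(13,7)=286 g(13,9)=78 g(13,11)=13 g(13,13)=1
t=14: g(14,-2)=2002 g(14,0)=3068 g(14,2)=2912 g(14,4)=1988 g(14,6)=1000 g(14,8)=364 g(14,10)=91 g(14,12)=14 g(14,14)=1
t=15: g(15,-3)=2002 g(15,-1)=5070 g(15,1)=5980 g(15,3)=4900 g(15,5)=2988 g(15,7)=1364 g(15,9)=455 g(15,11)=105 g(15,13)=15 g(15,15)=1
t=16: g(16,-2)=7072 g(16,0)=11050 g(16,2)=10880 g(16,4)=7888 g(16,6)=4352 g(16,8)=1819 g(16,10)=560 g(16,12)=120 g(16,14)=16 g(16,16)=1
t=17: g(17,-3)=7072 g(17,-1)=18122 g(17,1)=21930 g(17,3)=18768 g(17,5)=12240 g(17,7)=6171 g(17,9)=2379 g(17,11)=680 g(17,13)=136 g(17,15)=17 g(17,17)=1
t=18: g(18,-2)=25194 g(18,0)=40052 g(18,2)=40698 g(18,4)=31008 g(18,6)=18411 g(18,8)=8550 g(18,10)=3059 g(18,12)=816 g(18,14)=153 g(18,16)=18 g(18,18)=1
t=19: g(19,-3)=25194 g(19,-1)=65246 g(19,1)=80750 g(19,3)=71706 g(19,5)=49419 g(19,7)=26961 g(19,9)=11609 g(19,11)=3875 g(19,13)=969 g(19,15)=171 g(19,17)=19 g(19,19)=1
t=20: g(20,-2)=90440 g(20,0)=145996 g(20,2)=152456 g(20,4)=121125 g(20,6)=76380 g(20,8)=38570 g(20,10)=15484 g(20,12)=4844 g(20,14)=1140 g(20,16)=190 g(20,18)=20 g(20,20)=1
t=21: g(21,-3)=90440 g(21,-1)=236436 g(21,1)=298452 g(21,3)=273581 g(21,5)=197505 g(21,7)=114950 g(21,9)=54054 g(21,11)=20328 g(21,13)=5984 g(21,15)=1330 g(21,17)=210 g(21,19)=21 g(21,21)=1
t=22: g(22,-2)=326876 g(22,0)=534888 g(22,2)=572033 g(22,4)=471086 g(22,6)=312455 g(22,8)=169004 g(22,10)=74382 g(22,12)=26312 g(22,14)=7314 g(22,16)=1540 g(22,18)=231 g(22,20)=22 g(22,22)=1
t=23: g(23,-3)=326876 g(23,-1)=861764 g(23,1)=1106921 g(23,3)=1043119 g(23,5)=783541 g(23,7)=481459 g(23,9)=243386 g(23,11)=100694 g(23,13)=33626 g(23,15)=8854 g(23,17)=1771 g(23,19)=253 g(23,21)=23 g(23,23)=1
t=24: g(24,-2)=1188640 g(24,0)=1968685 g(24,2)=2150040 g(24,4)=1826660 g(24,6)=1265000 g(24,8)=724845 g(24,10)=344080 g(24,12)=134320 g(24,14)=42480 g(24,16)=10625 g(24,18)=2024 g(24,20)=276 g(24,22)=24 g(24,24)=1
Paths never hitting -4: Σ_s g(24,s) = 9657700
Paths hitting -4: 2^24 - 9657700 = 7119516
P = 7119516/16777216 = 1779879/4194304

Answer: 1779879/4194304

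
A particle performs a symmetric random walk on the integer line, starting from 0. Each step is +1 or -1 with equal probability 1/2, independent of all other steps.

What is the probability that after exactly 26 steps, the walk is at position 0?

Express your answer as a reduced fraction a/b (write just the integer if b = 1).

To return to 0 after 26 steps: need exactly 13 steps of +1 and 13 of -1.
Favorable paths: C(26,13) = 10400600
Total paths: 2^26 = 67108864
P = 10400600/67108864 = 1300075/8388608

Answer: 1300075/8388608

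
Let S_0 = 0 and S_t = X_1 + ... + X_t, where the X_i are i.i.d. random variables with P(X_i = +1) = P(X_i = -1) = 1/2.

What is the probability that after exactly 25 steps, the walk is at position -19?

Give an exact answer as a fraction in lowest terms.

Answer: 575/8388608

Derivation:
To reach position -19 after 25 steps: need 3 steps of +1 and 22 of -1.
Favorable paths: C(25,3) = 2300
Total paths: 2^25 = 33554432
P = 2300/33554432 = 575/8388608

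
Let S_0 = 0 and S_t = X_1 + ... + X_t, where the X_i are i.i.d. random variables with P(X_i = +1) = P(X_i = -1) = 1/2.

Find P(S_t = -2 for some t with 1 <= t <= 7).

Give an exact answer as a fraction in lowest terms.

Count via complement. Let g(t,s) = #length-t paths at position s with S_1..S_t all ≠ -2.
g(t,s) = g(t-1,s-1) + g(t-1,s+1) for s ≠ -2; g(t,-2) = 0.
t=0: g(0,0)=1
t=1: g(1,-1)=1 g(1,1)=1
t=2: g(2,0)=2 g(2,2)=1
t=3: g(3,-1)=2 g(3,1)=3 g(3,3)=1
t=4: g(4,0)=5 g(4,2)=4 g(4,4)=1
t=5: g(5,-1)=5 g(5,1)=9 g(5,3)=5 g(5,5)=1
t=6: g(6,0)=14 g(6,2)=14 g(6,4)=6 g(6,6)=1
t=7: g(7,-1)=14 g(7,1)=28 g(7,3)=20 g(7,5)=7 g(7,7)=1
Paths never hitting -2: Σ_s g(7,s) = 70
Paths hitting -2: 2^7 - 70 = 58
P = 58/128 = 29/64

Answer: 29/64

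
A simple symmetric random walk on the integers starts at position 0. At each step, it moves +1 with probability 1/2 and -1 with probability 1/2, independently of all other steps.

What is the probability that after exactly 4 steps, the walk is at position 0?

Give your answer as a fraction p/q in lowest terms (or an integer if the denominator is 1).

Answer: 3/8

Derivation:
To reach position 0 after 4 steps: need 2 steps of +1 and 2 of -1.
Favorable paths: C(4,2) = 6
Total paths: 2^4 = 16
P = 6/16 = 3/8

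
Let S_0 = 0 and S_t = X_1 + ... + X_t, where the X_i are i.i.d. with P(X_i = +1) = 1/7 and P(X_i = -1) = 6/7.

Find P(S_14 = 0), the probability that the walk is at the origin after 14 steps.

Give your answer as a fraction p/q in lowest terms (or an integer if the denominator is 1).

Answer: 960740352/678223072849

Derivation:
To be at 0 after 14 steps: need exactly 7 steps of +1 and 7 of -1.
Number of such sequences: C(14,7) = 3432
Each has probability (1/7)^7 · (6/7)^7 = 279936/678223072849
P = 3432 · 279936/678223072849 = 960740352/678223072849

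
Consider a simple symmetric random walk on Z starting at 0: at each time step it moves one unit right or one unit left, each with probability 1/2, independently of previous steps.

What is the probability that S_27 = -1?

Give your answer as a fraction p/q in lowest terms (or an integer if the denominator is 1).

Answer: 5014575/33554432

Derivation:
To reach position -1 after 27 steps: need 13 steps of +1 and 14 of -1.
Favorable paths: C(27,13) = 20058300
Total paths: 2^27 = 134217728
P = 20058300/134217728 = 5014575/33554432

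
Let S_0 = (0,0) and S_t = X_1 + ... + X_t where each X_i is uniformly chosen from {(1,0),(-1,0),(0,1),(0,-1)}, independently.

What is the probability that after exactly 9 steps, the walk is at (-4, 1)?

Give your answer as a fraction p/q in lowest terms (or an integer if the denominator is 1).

Answer: 189/16384

Derivation:
Let h be the number of horizontal steps (so 9-h are vertical). To end at (-4,1) need (h-4)/2 right-steps and ((9-h)+1)/2 up-steps.
Sum over h with 4 ≤ h ≤ 8, h ≡ 0 (mod 2), 9-h ≡ 1 (mod 2):
h=4: C(9,4)·C(4,0)·C(5,3) = 126·1·10 = 1260
h=6: C(9,6)·C(6,1)·C(3,2) = 84·6·3 = 1512
h=8: C(9,8)·C(8,2)·C(1,1) = 9·28·1 = 252
Total favorable: 3024
Total paths: 4^9 = 262144
P = 3024/262144 = 189/16384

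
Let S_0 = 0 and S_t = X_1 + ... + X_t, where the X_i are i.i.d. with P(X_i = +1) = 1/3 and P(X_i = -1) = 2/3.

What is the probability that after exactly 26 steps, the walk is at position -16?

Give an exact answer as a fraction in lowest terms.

Answer: 137950658560/2541865828329

Derivation:
To reach position -16 after 26 steps: need 5 steps of +1 and 21 steps of -1.
Number of such sequences: C(26,5) = 65780
Each has probability (1/3)^5 · (2/3)^21 = 2097152/2541865828329
P = 65780 · 2097152/2541865828329 = 137950658560/2541865828329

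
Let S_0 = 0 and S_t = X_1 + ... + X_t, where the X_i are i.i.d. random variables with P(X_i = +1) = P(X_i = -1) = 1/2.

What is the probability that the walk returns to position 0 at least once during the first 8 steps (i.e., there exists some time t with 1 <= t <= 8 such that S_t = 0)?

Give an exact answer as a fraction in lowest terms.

Count via complement. Let g(t,s) = #length-t paths at position s with S_1..S_t all ≠ 0.
g(t,s) = g(t-1,s-1) + g(t-1,s+1) for s ≠ 0; g(t,0) = 0.
t=0: g(0,0)=1
t=1: g(1,-1)=1 g(1,1)=1
t=2: g(2,-2)=1 g(2,2)=1
t=3: g(3,-3)=1 g(3,-1)=1 g(3,1)=1 g(3,3)=1
t=4: g(4,-4)=1 g(4,-2)=2 g(4,2)=2 g(4,4)=1
t=5: g(5,-5)=1 g(5,-3)=3 g(5,-1)=2 g(5,1)=2 g(5,3)=3 g(5,5)=1
t=6: g(6,-6)=1 g(6,-4)=4 g(6,-2)=5 g(6,2)=5 g(6,4)=4 g(6,6)=1
t=7: g(7,-7)=1 g(7,-5)=5 g(7,-3)=9 g(7,-1)=5 g(7,1)=5 g(7,3)=9 g(7,5)=5 g(7,7)=1
t=8: g(8,-8)=1 g(8,-6)=6 g(8,-4)=14 g(8,-2)=14 g(8,2)=14 g(8,4)=14 g(8,6)=6 g(8,8)=1
Paths never hitting 0: Σ_s g(8,s) = 70
Paths hitting 0: 2^8 - 70 = 186
P = 186/256 = 93/128

Answer: 93/128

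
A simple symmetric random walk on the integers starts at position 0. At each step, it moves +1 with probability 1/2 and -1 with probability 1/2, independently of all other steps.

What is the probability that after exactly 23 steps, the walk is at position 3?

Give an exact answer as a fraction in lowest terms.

Answer: 572033/4194304

Derivation:
To reach position 3 after 23 steps: need 13 steps of +1 and 10 of -1.
Favorable paths: C(23,13) = 1144066
Total paths: 2^23 = 8388608
P = 1144066/8388608 = 572033/4194304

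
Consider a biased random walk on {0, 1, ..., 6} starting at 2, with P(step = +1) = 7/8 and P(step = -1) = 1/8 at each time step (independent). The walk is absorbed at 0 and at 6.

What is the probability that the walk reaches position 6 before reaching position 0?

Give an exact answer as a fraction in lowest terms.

Biased walk: p = 7/8, q = 1/8, r = q/p = 1/7
Gambler's ruin: P(hit 6 before 0 | start at 2) = (1 - r^a)/(1 - r^N)
r^2 = 1/49; r^6 = 1/117649
P = (1 - 1/49) / (1 - 1/117649) = 48/49 / 117648/117649 = 2401/2451

Answer: 2401/2451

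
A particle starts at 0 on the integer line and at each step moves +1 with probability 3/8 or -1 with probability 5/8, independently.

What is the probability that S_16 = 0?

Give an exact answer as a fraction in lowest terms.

To be at 0 after 16 steps: need exactly 8 steps of +1 and 8 of -1.
Number of such sequences: C(16,8) = 12870
Each has probability (3/8)^8 · (5/8)^8 = 2562890625/281474976710656
P = 12870 · 2562890625/281474976710656 = 16492201171875/140737488355328

Answer: 16492201171875/140737488355328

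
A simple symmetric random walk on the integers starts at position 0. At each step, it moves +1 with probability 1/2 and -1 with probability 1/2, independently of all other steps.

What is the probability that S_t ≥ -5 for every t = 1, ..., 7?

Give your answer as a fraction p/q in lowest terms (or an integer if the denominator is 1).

Answer: 63/64

Derivation:
Let f(t,s) = #length-t paths at position s with S_1..S_t all ≥ -5.
f(t,s) = f(t-1,s-1) + f(t-1,s+1) for s ≥ -5; f(t,s) = 0 for s < -5.
t=0: f(0,0)=1
t=1: f(1,-1)=1 f(1,1)=1
t=2: f(2,-2)=1 f(2,0)=2 f(2,2)=1
t=3: f(3,-3)=1 f(3,-1)=3 f(3,1)=3 f(3,3)=1
t=4: f(4,-4)=1 f(4,-2)=4 f(4,0)=6 f(4,2)=4 f(4,4)=1
t=5: f(5,-5)=1 f(5,-3)=5 f(5,-1)=10 f(5,1)=10 f(5,3)=5 f(5,5)=1
t=6: f(6,-4)=6 f(6,-2)=15 f(6,0)=20 f(6,2)=15 f(6,4)=6 f(6,6)=1
t=7: f(7,-5)=6 f(7,-3)=21 f(7,-1)=35 f(7,1)=35 f(7,3)=21 f(7,5)=7 f(7,7)=1
Σ_s f(7,s) = 126
P = 126/128 = 63/64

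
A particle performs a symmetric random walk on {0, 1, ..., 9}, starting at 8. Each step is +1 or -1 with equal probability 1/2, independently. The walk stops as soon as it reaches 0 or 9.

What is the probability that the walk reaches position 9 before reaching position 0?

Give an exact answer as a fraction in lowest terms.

Answer: 8/9

Derivation:
Symmetric walk (p = 1/2): the harmonic-function argument gives P(hit 9 before 0 | start at 8) = a/N.
P = 8/9 = 8/9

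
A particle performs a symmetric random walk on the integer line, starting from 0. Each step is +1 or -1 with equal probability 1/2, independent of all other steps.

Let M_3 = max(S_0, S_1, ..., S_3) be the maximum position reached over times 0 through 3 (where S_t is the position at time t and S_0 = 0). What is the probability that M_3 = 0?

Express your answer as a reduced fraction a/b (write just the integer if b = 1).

Let M_3 = max(S_0,...,S_3). Use the reflection principle: for j ≥ 1, #{paths with M_3 ≥ j} = #{S_3 ≥ j} + #{S_3 ≥ j+1}.
P(M_3 ≥ 0) = 1 since S_0 = 0, so #{M_3 ≥ 0} = 8.
#{M_3 ≥ 1} = #{S_3 ≥ 1} + #{S_3 ≥ 2} = 4 + 1 = 5.
#{M_3 = 0} = 8 - 5 = 3.
P(M_3 = 0) = 3/8 = 3/8

Answer: 3/8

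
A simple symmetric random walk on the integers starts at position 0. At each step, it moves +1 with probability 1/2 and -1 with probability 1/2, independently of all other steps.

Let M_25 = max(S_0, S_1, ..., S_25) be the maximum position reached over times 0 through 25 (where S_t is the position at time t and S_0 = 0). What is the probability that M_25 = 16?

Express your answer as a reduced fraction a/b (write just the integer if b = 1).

Let M_25 = max(S_0,...,S_25). Use the reflection principle: for j ≥ 1, #{paths with M_25 ≥ j} = #{S_25 ≥ j} + #{S_25 ≥ j+1}.
By reflection, #{M_25 ≥ 16} = #{S_25 ≥ 16} + #{S_25 ≥ 17} = 15276 + 15276 = 30552.
#{M_25 ≥ 17} = #{S_25 ≥ 17} + #{S_25 ≥ 18} = 15276 + 2626 = 17902.
#{M_25 = 16} = 30552 - 17902 = 12650.
P(M_25 = 16) = 12650/33554432 = 6325/16777216

Answer: 6325/16777216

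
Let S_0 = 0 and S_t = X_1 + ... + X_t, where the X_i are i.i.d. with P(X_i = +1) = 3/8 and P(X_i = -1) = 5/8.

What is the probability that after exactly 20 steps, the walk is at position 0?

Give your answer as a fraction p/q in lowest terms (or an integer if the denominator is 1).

To be at 0 after 20 steps: need exactly 10 steps of +1 and 10 of -1.
Number of such sequences: C(20,10) = 184756
Each has probability (3/8)^10 · (5/8)^10 = 576650390625/1152921504606846976
P = 184756 · 576650390625/1152921504606846976 = 26634904892578125/288230376151711744

Answer: 26634904892578125/288230376151711744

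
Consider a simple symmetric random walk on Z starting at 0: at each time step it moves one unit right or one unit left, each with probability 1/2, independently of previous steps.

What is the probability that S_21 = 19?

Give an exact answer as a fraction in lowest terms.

To reach position 19 after 21 steps: need 20 steps of +1 and 1 of -1.
Favorable paths: C(21,20) = 21
Total paths: 2^21 = 2097152
P = 21/2097152 = 21/2097152

Answer: 21/2097152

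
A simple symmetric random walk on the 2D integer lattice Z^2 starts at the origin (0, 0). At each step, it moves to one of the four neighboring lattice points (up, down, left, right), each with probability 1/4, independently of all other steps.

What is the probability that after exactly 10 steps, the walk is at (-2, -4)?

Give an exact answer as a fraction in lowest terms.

Let h be the number of horizontal steps (so 10-h are vertical). To end at (-2,-4) need (h-2)/2 right-steps and ((10-h)-4)/2 up-steps.
Sum over h with 2 ≤ h ≤ 6, h ≡ 0 (mod 2), 10-h ≡ 0 (mod 2):
h=2: C(10,2)·C(2,0)·C(8,2) = 45·1·28 = 1260
h=4: C(10,4)·C(4,1)·C(6,1) = 210·4·6 = 5040
h=6: C(10,6)·C(6,2)·C(4,0) = 210·15·1 = 3150
Total favorable: 9450
Total paths: 4^10 = 1048576
P = 9450/1048576 = 4725/524288

Answer: 4725/524288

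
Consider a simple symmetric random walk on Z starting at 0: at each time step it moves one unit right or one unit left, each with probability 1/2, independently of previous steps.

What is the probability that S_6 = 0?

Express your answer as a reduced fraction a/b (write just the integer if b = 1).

To return to 0 after 6 steps: need exactly 3 steps of +1 and 3 of -1.
Favorable paths: C(6,3) = 20
Total paths: 2^6 = 64
P = 20/64 = 5/16

Answer: 5/16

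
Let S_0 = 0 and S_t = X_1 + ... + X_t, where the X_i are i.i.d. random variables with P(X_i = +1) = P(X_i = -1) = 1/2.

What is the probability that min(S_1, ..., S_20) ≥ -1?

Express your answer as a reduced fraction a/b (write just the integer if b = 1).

Let f(t,s) = #length-t paths at position s with S_1..S_t all ≥ -1.
f(t,s) = f(t-1,s-1) + f(t-1,s+1) for s ≥ -1; f(t,s) = 0 for s < -1.
t=0: f(0,0)=1
t=1: f(1,-1)=1 f(1,1)=1
t=2: f(2,0)=2 f(2,2)=1
t=3: f(3,-1)=2 f(3,1)=3 f(3,3)=1
t=4: f(4,0)=5 f(4,2)=4 f(4,4)=1
t=5: f(5,-1)=5 f(5,1)=9 f(5,3)=5 f(5,5)=1
t=6: f(6,0)=14 f(6,2)=14 f(6,4)=6 f(6,6)=1
t=7: f(7,-1)=14 f(7,1)=28 f(7,3)=20 f(7,5)=7 f(7,7)=1
t=8: f(8,0)=42 f(8,2)=48 f(8,4)=27 f(8,6)=8 f(8,8)=1
t=9: f(9,-1)=42 f(9,1)=90 f(9,3)=75 f(9,5)=35 f(9,7)=9 f(9,9)=1
t=10: f(10,0)=132 f(10,2)=165 f(10,4)=110 f(10,6)=44 f(10,8)=10 f(10,10)=1
t=11: f(11,-1)=132 f(11,1)=297 f(11,3)=275 f(11,5)=154 f(11,7)=54 f(11,9)=11 f(11,11)=1
t=12: f(12,0)=429 f(12,2)=572 f(12,4)=429 f(12,6)=208 f(12,8)=65 f(12,10)=12 f(12,12)=1
t=13: f(13,-1)=429 f(13,1)=1001 f(13,3)=1001 f(13,5)=637 f(13,7)=273 f(13,9)=77 f(13,11)=13 f(13,13)=1
t=14: f(14,0)=1430 f(14,2)=2002 f(14,4)=1638 f(14,6)=910 f(14,8)=350 f(14,10)=90 f(14,12)=14 f(14,14)=1
t=15: f(15,-1)=1430 f(15,1)=3432 f(15,3)=3640 f(15,5)=2548 f(15,7)=1260 f(15,9)=440 f(15,11)=104 f(15,13)=15 f(15,15)=1
t=16: f(16,0)=4862 f(16,2)=7072 f(16,4)=6188 f(16,6)=3808 f(16,8)=1700 f(16,10)=544 f(16,12)=119 f(16,14)=16 f(16,16)=1
t=17: f(17,-1)=4862 f(17,1)=11934 f(17,3)=13260 f(17,5)=9996 f(17,7)=5508 f(17,9)=2244 f(17,11)=663 f(17,13)=135 f(17,15)=17 f(17,17)=1
t=18: f(18,0)=16796 f(18,2)=25194 f(18,4)=23256 f(18,6)=15504 f(18,8)=7752 f(18,10)=2907 f(18,12)=798 f(18,14)=152 f(18,16)=18 f(18,18)=1
t=19: f(19,-1)=16796 f(19,1)=41990 f(19,3)=48450 f(19,5)=38760 f(19,7)=23256 f(19,9)=10659 f(19,11)=3705 f(19,13)=950 f(19,15)=170 f(19,17)=19 f(19,19)=1
t=20: f(20,0)=58786 f(20,2)=90440 f(20,4)=87210 f(20,6)=62016 f(20,8)=33915 f(20,10)=14364 f(20,12)=4655 f(20,14)=1120 f(20,16)=189 f(20,18)=20 f(20,20)=1
Σ_s f(20,s) = 352716
P = 352716/1048576 = 88179/262144

Answer: 88179/262144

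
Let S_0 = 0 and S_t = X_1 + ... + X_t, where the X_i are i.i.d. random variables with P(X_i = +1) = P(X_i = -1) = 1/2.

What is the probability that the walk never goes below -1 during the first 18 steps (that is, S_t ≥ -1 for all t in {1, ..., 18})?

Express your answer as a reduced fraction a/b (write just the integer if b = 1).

Answer: 46189/131072

Derivation:
Let f(t,s) = #length-t paths at position s with S_1..S_t all ≥ -1.
f(t,s) = f(t-1,s-1) + f(t-1,s+1) for s ≥ -1; f(t,s) = 0 for s < -1.
t=0: f(0,0)=1
t=1: f(1,-1)=1 f(1,1)=1
t=2: f(2,0)=2 f(2,2)=1
t=3: f(3,-1)=2 f(3,1)=3 f(3,3)=1
t=4: f(4,0)=5 f(4,2)=4 f(4,4)=1
t=5: f(5,-1)=5 f(5,1)=9 f(5,3)=5 f(5,5)=1
t=6: f(6,0)=14 f(6,2)=14 f(6,4)=6 f(6,6)=1
t=7: f(7,-1)=14 f(7,1)=28 f(7,3)=20 f(7,5)=7 f(7,7)=1
t=8: f(8,0)=42 f(8,2)=48 f(8,4)=27 f(8,6)=8 f(8,8)=1
t=9: f(9,-1)=42 f(9,1)=90 f(9,3)=75 f(9,5)=35 f(9,7)=9 f(9,9)=1
t=10: f(10,0)=132 f(10,2)=165 f(10,4)=110 f(10,6)=44 f(10,8)=10 f(10,10)=1
t=11: f(11,-1)=132 f(11,1)=297 f(11,3)=275 f(11,5)=154 f(11,7)=54 f(11,9)=11 f(11,11)=1
t=12: f(12,0)=429 f(12,2)=572 f(12,4)=429 f(12,6)=208 f(12,8)=65 f(12,10)=12 f(12,12)=1
t=13: f(13,-1)=429 f(13,1)=1001 f(13,3)=1001 f(13,5)=637 f(13,7)=273 f(13,9)=77 f(13,11)=13 f(13,13)=1
t=14: f(14,0)=1430 f(14,2)=2002 f(14,4)=1638 f(14,6)=910 f(14,8)=350 f(14,10)=90 f(14,12)=14 f(14,14)=1
t=15: f(15,-1)=1430 f(15,1)=3432 f(15,3)=3640 f(15,5)=2548 f(15,7)=1260 f(15,9)=440 f(15,11)=104 f(15,13)=15 f(15,15)=1
t=16: f(16,0)=4862 f(16,2)=7072 f(16,4)=6188 f(16,6)=3808 f(16,8)=1700 f(16,10)=544 f(16,12)=119 f(16,14)=16 f(16,16)=1
t=17: f(17,-1)=4862 f(17,1)=11934 f(17,3)=13260 f(17,5)=9996 f(17,7)=5508 f(17,9)=2244 f(17,11)=663 f(17,13)=135 f(17,15)=17 f(17,17)=1
t=18: f(18,0)=16796 f(18,2)=25194 f(18,4)=23256 f(18,6)=15504 f(18,8)=7752 f(18,10)=2907 f(18,12)=798 f(18,14)=152 f(18,16)=18 f(18,18)=1
Σ_s f(18,s) = 92378
P = 92378/262144 = 46189/131072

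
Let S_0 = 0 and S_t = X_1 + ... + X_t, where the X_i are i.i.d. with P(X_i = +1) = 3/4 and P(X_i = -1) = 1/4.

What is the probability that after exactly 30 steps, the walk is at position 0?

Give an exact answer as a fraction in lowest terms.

Answer: 139110429284415/72057594037927936

Derivation:
To be at 0 after 30 steps: need exactly 15 steps of +1 and 15 of -1.
Number of such sequences: C(30,15) = 155117520
Each has probability (3/4)^15 · (1/4)^15 = 14348907/1152921504606846976
P = 155117520 · 14348907/1152921504606846976 = 139110429284415/72057594037927936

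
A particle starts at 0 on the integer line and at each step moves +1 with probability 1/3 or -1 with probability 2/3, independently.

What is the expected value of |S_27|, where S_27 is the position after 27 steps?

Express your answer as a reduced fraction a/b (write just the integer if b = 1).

S_27 takes values m ≡ 1 (mod 2) with |m| ≤ 27; P(S_27=m) = C(27,(27+m)/2) · (1/3)^((27+m)/2) · (2/3)^((27-m)/2).
Distribution: P(S=-27)=134217728/7625597484987, P(S=-25)=67108864/282429536481, P(S=-23)=436207616/282429536481, P(S=-21)=5452595200/847288609443, P(S=-19)=5452595200/282429536481, P(S=-17)=12540968960/282429536481, P(S=-15)=68975329280/847288609443, P(S=-13)=34487664640/282429536481, P(S=-11)=43109580800/282429536481, P(S=-9)=409541017600/2541865828329, P(S=-7)=40954101760/282429536481, P(S=-5)=31646351360/282429536481, P(S=-3)=63292702720/847288609443, P(S=-1)=12171673600/282429536481, P(S=1)=6085836800/282429536481, P(S=3)=7911587840/847288609443, P(S=5)=988948480/282429536481, P(S=7)=319953920/282429536481, P(S=9)=799884800/2541865828329, P(S=11)=21049600/282429536481, P(S=13)=4209920/282429536481, P(S=15)=2104960/847288609443, P(S=17)=95680/282429536481, P(S=19)=10400/282429536481, P(S=21)=2600/847288609443, P(S=23)=52/282429536481, P(S=25)=2/282429536481, P(S=27)=1/7625597484987
E[|S_27|] = Σ_m |m|·P(S_27=m) = 862142190941/94143178827

Answer: 862142190941/94143178827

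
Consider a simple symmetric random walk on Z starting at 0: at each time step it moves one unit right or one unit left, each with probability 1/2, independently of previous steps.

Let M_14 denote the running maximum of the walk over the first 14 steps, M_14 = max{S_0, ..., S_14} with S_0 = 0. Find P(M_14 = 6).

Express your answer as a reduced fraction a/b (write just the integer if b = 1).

Let M_14 = max(S_0,...,S_14). Use the reflection principle: for j ≥ 1, #{paths with M_14 ≥ j} = #{S_14 ≥ j} + #{S_14 ≥ j+1}.
By reflection, #{M_14 ≥ 6} = #{S_14 ≥ 6} + #{S_14 ≥ 7} = 1471 + 470 = 1941.
#{M_14 ≥ 7} = #{S_14 ≥ 7} + #{S_14 ≥ 8} = 470 + 470 = 940.
#{M_14 = 6} = 1941 - 940 = 1001.
P(M_14 = 6) = 1001/16384 = 1001/16384

Answer: 1001/16384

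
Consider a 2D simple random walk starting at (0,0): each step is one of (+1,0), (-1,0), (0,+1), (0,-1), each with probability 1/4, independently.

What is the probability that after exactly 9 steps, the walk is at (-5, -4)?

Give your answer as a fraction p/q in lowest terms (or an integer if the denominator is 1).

Let h be the number of horizontal steps (so 9-h are vertical). To end at (-5,-4) need (h-5)/2 right-steps and ((9-h)-4)/2 up-steps.
Sum over h with 5 ≤ h ≤ 5, h ≡ 1 (mod 2), 9-h ≡ 0 (mod 2):
h=5: C(9,5)·C(5,0)·C(4,0) = 126·1·1 = 126
Total favorable: 126
Total paths: 4^9 = 262144
P = 126/262144 = 63/131072

Answer: 63/131072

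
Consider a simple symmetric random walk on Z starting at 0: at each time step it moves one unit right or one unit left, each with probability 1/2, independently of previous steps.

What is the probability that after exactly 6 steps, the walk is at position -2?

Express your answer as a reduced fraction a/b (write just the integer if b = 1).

To reach position -2 after 6 steps: need 2 steps of +1 and 4 of -1.
Favorable paths: C(6,2) = 15
Total paths: 2^6 = 64
P = 15/64 = 15/64

Answer: 15/64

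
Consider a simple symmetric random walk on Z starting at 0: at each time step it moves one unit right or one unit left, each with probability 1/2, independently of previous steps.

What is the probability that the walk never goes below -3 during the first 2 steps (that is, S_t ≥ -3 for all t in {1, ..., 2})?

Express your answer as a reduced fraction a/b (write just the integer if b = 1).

Answer: 1

Derivation:
Let f(t,s) = #length-t paths at position s with S_1..S_t all ≥ -3.
f(t,s) = f(t-1,s-1) + f(t-1,s+1) for s ≥ -3; f(t,s) = 0 for s < -3.
t=0: f(0,0)=1
t=1: f(1,-1)=1 f(1,1)=1
t=2: f(2,-2)=1 f(2,0)=2 f(2,2)=1
Σ_s f(2,s) = 4
P = 4/4 = 1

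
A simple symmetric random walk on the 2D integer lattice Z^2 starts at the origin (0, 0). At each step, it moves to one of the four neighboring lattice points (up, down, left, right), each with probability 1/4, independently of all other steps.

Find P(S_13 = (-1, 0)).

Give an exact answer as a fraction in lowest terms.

Answer: 184041/4194304

Derivation:
Let h be the number of horizontal steps (so 13-h are vertical). To end at (-1,0) need (h-1)/2 right-steps and ((13-h)+0)/2 up-steps.
Sum over h with 1 ≤ h ≤ 13, h ≡ 1 (mod 2), 13-h ≡ 0 (mod 2):
h=1: C(13,1)·C(1,0)·C(12,6) = 13·1·924 = 12012
h=3: C(13,3)·C(3,1)·C(10,5) = 286·3·252 = 216216
h=5: C(13,5)·C(5,2)·C(8,4) = 1287·10·70 = 900900
h=7: C(13,7)·C(7,3)·C(6,3) = 1716·35·20 = 1201200
h=9: C(13,9)·C(9,4)·C(4,2) = 715·126·6 = 540540
h=11: C(13,11)·C(11,5)·C(2,1) = 78·462·2 = 72072
h=13: C(13,13)·C(13,6)·C(0,0) = 1·1716·1 = 1716
Total favorable: 2944656
Total paths: 4^13 = 67108864
P = 2944656/67108864 = 184041/4194304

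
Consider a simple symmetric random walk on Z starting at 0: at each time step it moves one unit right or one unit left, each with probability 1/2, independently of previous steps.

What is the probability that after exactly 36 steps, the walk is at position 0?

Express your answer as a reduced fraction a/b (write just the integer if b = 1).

To return to 0 after 36 steps: need exactly 18 steps of +1 and 18 of -1.
Favorable paths: C(36,18) = 9075135300
Total paths: 2^36 = 68719476736
P = 9075135300/68719476736 = 2268783825/17179869184

Answer: 2268783825/17179869184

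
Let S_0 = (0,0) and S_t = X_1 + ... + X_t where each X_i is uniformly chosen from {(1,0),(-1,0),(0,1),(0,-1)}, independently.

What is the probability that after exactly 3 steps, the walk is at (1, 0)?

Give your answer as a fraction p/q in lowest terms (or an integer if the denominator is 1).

Answer: 9/64

Derivation:
Let h be the number of horizontal steps (so 3-h are vertical). To end at (1,0) need (h+1)/2 right-steps and ((3-h)+0)/2 up-steps.
Sum over h with 1 ≤ h ≤ 3, h ≡ 1 (mod 2), 3-h ≡ 0 (mod 2):
h=1: C(3,1)·C(1,1)·C(2,1) = 3·1·2 = 6
h=3: C(3,3)·C(3,2)·C(0,0) = 1·3·1 = 3
Total favorable: 9
Total paths: 4^3 = 64
P = 9/64 = 9/64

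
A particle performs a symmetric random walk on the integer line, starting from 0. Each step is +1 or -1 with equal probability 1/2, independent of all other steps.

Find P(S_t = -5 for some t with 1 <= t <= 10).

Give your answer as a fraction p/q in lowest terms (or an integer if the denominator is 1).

Count via complement. Let g(t,s) = #length-t paths at position s with S_1..S_t all ≠ -5.
g(t,s) = g(t-1,s-1) + g(t-1,s+1) for s ≠ -5; g(t,-5) = 0.
t=0: g(0,0)=1
t=1: g(1,-1)=1 g(1,1)=1
t=2: g(2,-2)=1 g(2,0)=2 g(2,2)=1
t=3: g(3,-3)=1 g(3,-1)=3 g(3,1)=3 g(3,3)=1
t=4: g(4,-4)=1 g(4,-2)=4 g(4,0)=6 g(4,2)=4 g(4,4)=1
t=5: g(5,-3)=5 g(5,-1)=10 g(5,1)=10 g(5,3)=5 g(5,5)=1
t=6: g(6,-4)=5 g(6,-2)=15 g(6,0)=20 g(6,2)=15 g(6,4)=6 g(6,6)=1
t=7: g(7,-3)=20 g(7,-1)=35 g(7,1)=35 g(7,3)=21 g(7,5)=7 g(7,7)=1
t=8: g(8,-4)=20 g(8,-2)=55 g(8,0)=70 g(8,2)=56 g(8,4)=28 g(8,6)=8 g(8,8)=1
t=9: g(9,-3)=75 g(9,-1)=125 g(9,1)=126 g(9,3)=84 g(9,5)=36 g(9,7)=9 g(9,9)=1
t=10: g(10,-4)=75 g(10,-2)=200 g(10,0)=251 g(10,2)=210 g(10,4)=120 g(10,6)=45 g(10,8)=10 g(10,10)=1
Paths never hitting -5: Σ_s g(10,s) = 912
Paths hitting -5: 2^10 - 912 = 112
P = 112/1024 = 7/64

Answer: 7/64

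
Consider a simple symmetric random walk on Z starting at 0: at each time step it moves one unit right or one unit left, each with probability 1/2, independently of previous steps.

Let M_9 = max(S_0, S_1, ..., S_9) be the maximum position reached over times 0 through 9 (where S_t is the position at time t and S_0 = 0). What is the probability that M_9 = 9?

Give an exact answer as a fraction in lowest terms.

Let M_9 = max(S_0,...,S_9). Use the reflection principle: for j ≥ 1, #{paths with M_9 ≥ j} = #{S_9 ≥ j} + #{S_9 ≥ j+1}.
By reflection, #{M_9 ≥ 9} = #{S_9 ≥ 9} + #{S_9 ≥ 10} = 1 + 0 = 1.
#{M_9 ≥ 10} = #{S_9 ≥ 10} + #{S_9 ≥ 11} = 0 + 0 = 0.
#{M_9 = 9} = 1 - 0 = 1.
P(M_9 = 9) = 1/512 = 1/512

Answer: 1/512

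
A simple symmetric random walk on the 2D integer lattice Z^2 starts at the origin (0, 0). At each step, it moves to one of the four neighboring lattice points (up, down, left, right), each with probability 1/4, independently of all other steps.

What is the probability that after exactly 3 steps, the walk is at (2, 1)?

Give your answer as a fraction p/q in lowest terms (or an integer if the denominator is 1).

Answer: 3/64

Derivation:
Let h be the number of horizontal steps (so 3-h are vertical). To end at (2,1) need (h+2)/2 right-steps and ((3-h)+1)/2 up-steps.
Sum over h with 2 ≤ h ≤ 2, h ≡ 0 (mod 2), 3-h ≡ 1 (mod 2):
h=2: C(3,2)·C(2,2)·C(1,1) = 3·1·1 = 3
Total favorable: 3
Total paths: 4^3 = 64
P = 3/64 = 3/64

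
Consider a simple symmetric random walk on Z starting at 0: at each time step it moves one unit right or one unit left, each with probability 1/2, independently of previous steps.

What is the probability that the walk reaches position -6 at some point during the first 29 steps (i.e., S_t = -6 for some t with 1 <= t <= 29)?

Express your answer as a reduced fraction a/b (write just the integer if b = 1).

Answer: 35558423/134217728

Derivation:
Count via complement. Let g(t,s) = #length-t paths at position s with S_1..S_t all ≠ -6.
g(t,s) = g(t-1,s-1) + g(t-1,s+1) for s ≠ -6; g(t,-6) = 0.
t=0: g(0,0)=1
t=1: g(1,-1)=1 g(1,1)=1
t=2: g(2,-2)=1 g(2,0)=2 g(2,2)=1
t=3: g(3,-3)=1 g(3,-1)=3 g(3,1)=3 g(3,3)=1
t=4: g(4,-4)=1 g(4,-2)=4 g(4,0)=6 g(4,2)=4 g(4,4)=1
t=5: g(5,-5)=1 g(5,-3)=5 g(5,-1)=10 g(5,1)=10 g(5,3)=5 g(5,5)=1
t=6: g(6,-4)=6 g(6,-2)=15 g(6,0)=20 g(6,2)=15 g(6,4)=6 g(6,6)=1
t=7: g(7,-5)=6 g(7,-3)=21 g(7,-1)=35 g(7,1)=35 g(7,3)=21 g(7,5)=7 g(7,7)=1
t=8: g(8,-4)=27 g(8,-2)=56 g(8,0)=70 g(8,2)=56 g(8,4)=28 g(8,6)=8 g(8,8)=1
t=9: g(9,-5)=27 g(9,-3)=83 g(9,-1)=126 g(9,1)=126 g(9,3)=84 g(9,5)=36 g(9,7)=9 g(9,9)=1
t=10: g(10,-4)=110 g(10,-2)=209 g(10,0)=252 g(10,2)=210 g(10,4)=120 g(10,6)=45 g(10,8)=10 g(10,10)=1
t=11: g(11,-5)=110 g(11,-3)=319 g(11,-1)=461 g(11,1)=462 g(11,3)=330 g(11,5)=165 g(11,7)=55 g(11,9)=11 g(11,11)=1
t=12: g(12,-4)=429 g(12,-2)=780 g(12,0)=923 g(12,2)=792 g(12,4)=495 g(12,6)=220 g(12,8)=66 g(12,10)=12 g(12,12)=1
t=13: g(13,-5)=429 g(13,-3)=1209 g(13,-1)=1703 g(13,1)=1715 g(13,3)=1287 g(13,5)=715 g(13,7)=286 g(13,9)=78 g(13,11)=13 g(13,13)=1
t=14: g(14,-4)=1638 g(14,-2)=2912 g(14,0)=3418 g(14,2)=3002 g(14,4)=2002 g(14,6)=1001 g(14,8)=364 g(14,10)=91 g(14,12)=14 g(14,14)=1
t=15: g(15,-5)=1638 g(15,-3)=4550 g(15,-1)=6330 g(15,1)=6420 g(15,3)=5004 g(15,5)=3003 g(15,7)=1365 g(15,9)=455 g(15,11)=105 g(15,13)=15 g(15,15)=1
t=16: g(16,-4)=6188 g(16,-2)=10880 g(16,0)=12750 g(16,2)=11424 g(16,4)=8007 g(16,6)=4368 g(16,8)=1820 g(16,10)=560 g(16,12)=120 g(16,14)=16 g(16,16)=1
t=17: g(17,-5)=6188 g(17,-3)=17068 g(17,-1)=23630 g(17,1)=24174 g(17,3)=19431 g(17,5)=12375 g(17,7)=6188 g(17,9)=2380 g(17,11)=680 g(17,13)=136 g(17,15)=17 g(17,17)=1
t=18: g(18,-4)=23256 g(18,-2)=40698 g(18,0)=47804 g(18,2)=43605 g(18,4)=31806 g(18,6)=18563 g(18,8)=8568 g(18,10)=3060 g(18,12)=816 g(18,14)=153 g(18,16)=18 g(18,18)=1
t=19: g(19,-5)=23256 g(19,-3)=63954 g(19,-1)=88502 g(19,1)=91409 g(19,3)=75411 g(19,5)=50369 g(19,7)=27131 g(19,9)=11628 g(19,11)=3876 g(19,13)=969 g(19,15)=171 g(19,17)=19 g(19,19)=1
t=20: g(20,-4)=87210 g(20,-2)=152456 g(20,0)=179911 g(20,2)=166820 g(20,4)=125780 g(20,6)=77500 g(20,8)=38759 g(20,10)=15504 g(20,12)=4845 g(20,14)=1140 g(20,16)=190 g(20,18)=20 g(20,20)=1
t=21: g(21,-5)=87210 g(21,-3)=239666 g(21,-1)=332367 g(21,1)=346731 g(21,3)=292600 g(21,5)=203280 g(21,7)=116259 g(21,9)=54263 g(21,11)=20349 g(21,13)=5985 g(21,15)=1330 g(21,17)=210 g(21,19)=21 g(21,21)=1
t=22: g(22,-4)=326876 g(22,-2)=572033 g(22,0)=679098 g(22,2)=639331 g(22,4)=495880 g(22,6)=319539 g(22,8)=170522 g(22,10)=74612 g(22,12)=26334 g(22,14)=7315 g(22,16)=1540 g(22,18)=231 g(22,20)=22 g(22,22)=1
t=23: g(23,-5)=326876 g(23,-3)=898909 g(23,-1)=1251131 g(23,1)=1318429 g(23,3)=1135211 g(23,5)=815419 g(23,7)=490061 g(23,9)=245134 g(23,11)=100946 g(23,13)=33649 g(23,15)=8855 g(23,17)=1771 g(23,19)=253 g(23,21)=23 g(23,23)=1
t=24: g(24,-4)=1225785 g(24,-2)=2150040 g(24,0)=2569560 g(24,2)=2453640 g(24,4)=1950630 g(24,6)=1305480 g(24,8)=735195 g(24,10)=346080 g(24,12)=134595 g(24,14)=42504 g(24,16)=10626 g(24,18)=2024 g(24,20)=276 g(24,22)=24 g(24,24)=1
t=25: g(25,-5)=1225785 g(25,-3)=3375825 g(25,-1)=4719600 g(25,1)=5023200 g(25,3)=4404270 g(25,5)=3256110 g(25,7)=2040675 g(25,9)=1081275 g(25,11)=480675 g(25,13)=177099 g(25,15)=53130 g(25,17)=12650 g(25,19)=2300 g(25,21)=300 g(25,23)=25 g(25,25)=1
t=26: g(26,-4)=4601610 g(26,-2)=8095425 g(26,0)=9742800 g(26,2)=9427470 g(26,4)=7660380 g(26,6)=5296785 g(26,8)=3121950 g(26,10)=1561950 g(26,12)=657774 g(26,14)=230229 g(26,16)=65780 g(26,18)=14950 g(26,20)=2600 g(26,22)=325 g(26,24)=26 g(26,26)=1
t=27: g(27,-5)=4601610 g(27,-3)=12697035 g(27,-1)=17838225 g(27,1)=19170270 g(27,3)=17087850 g(27,5)=12957165 g(27,7)=8418735 g(27,9)=4683900 g(27,11)=2219724 g(27,13)=888003 g(27,15)=296009 g(27,17)=80730 g(27,19)=17550 g(27,21)=2925 g(27,23)=351 g(27,25)=27 g(27,27)=1
t=28: g(28,-4)=17298645 g(28,-2)=30535260 g(28,0)=37008495 g(28,2)=36258120 g(28,4)=30045015 g(28,6)=21375900 g(28,8)=13102635 g(28,10)=6903624 g(28,12)=3107727 g(28,14)=1184012 g(28,16)=376739 g(28,18)=98280 g(28,20)=20475 g(28,22)=3276 g(28,24)=378 g(28,26)=28 g(28,28)=1
t=29: g(29,-5)=17298645 g(29,-3)=47833905 g(29,-1)=67543755 g(29,1)=73266615 g(29,3)=66303135 g(29,5)=51420915 g(29,7)=34478535 g(29,9)=20006259 g(29,11)=10011351 g(29,13)=4291739 g(29,15)=1560751 g(29,17)=475019 g(29,19)=118755 g(29,21)=23751 g(29,23)=3654 g(29,25)=406 g(29,27)=29 g(29,29)=1
Paths never hitting -6: Σ_s g(29,s) = 394637220
Paths hitting -6: 2^29 - 394637220 = 142233692
P = 142233692/536870912 = 35558423/134217728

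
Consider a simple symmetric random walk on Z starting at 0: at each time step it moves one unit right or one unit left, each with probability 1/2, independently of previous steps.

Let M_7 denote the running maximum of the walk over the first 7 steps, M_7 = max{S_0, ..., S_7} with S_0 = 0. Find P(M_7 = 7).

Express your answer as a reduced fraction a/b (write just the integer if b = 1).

Answer: 1/128

Derivation:
Let M_7 = max(S_0,...,S_7). Use the reflection principle: for j ≥ 1, #{paths with M_7 ≥ j} = #{S_7 ≥ j} + #{S_7 ≥ j+1}.
By reflection, #{M_7 ≥ 7} = #{S_7 ≥ 7} + #{S_7 ≥ 8} = 1 + 0 = 1.
#{M_7 ≥ 8} = #{S_7 ≥ 8} + #{S_7 ≥ 9} = 0 + 0 = 0.
#{M_7 = 7} = 1 - 0 = 1.
P(M_7 = 7) = 1/128 = 1/128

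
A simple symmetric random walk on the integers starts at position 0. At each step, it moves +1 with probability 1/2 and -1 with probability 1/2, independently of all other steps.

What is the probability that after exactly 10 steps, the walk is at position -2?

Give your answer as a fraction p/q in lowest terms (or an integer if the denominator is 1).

Answer: 105/512

Derivation:
To reach position -2 after 10 steps: need 4 steps of +1 and 6 of -1.
Favorable paths: C(10,4) = 210
Total paths: 2^10 = 1024
P = 210/1024 = 105/512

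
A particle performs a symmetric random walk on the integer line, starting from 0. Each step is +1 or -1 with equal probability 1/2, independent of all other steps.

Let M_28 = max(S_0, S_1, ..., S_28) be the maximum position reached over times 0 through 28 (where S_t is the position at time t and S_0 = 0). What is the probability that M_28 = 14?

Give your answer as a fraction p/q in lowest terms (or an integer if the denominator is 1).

Let M_28 = max(S_0,...,S_28). Use the reflection principle: for j ≥ 1, #{paths with M_28 ≥ j} = #{S_28 ≥ j} + #{S_28 ≥ j+1}.
By reflection, #{M_28 ≥ 14} = #{S_28 ≥ 14} + #{S_28 ≥ 15} = 1683218 + 499178 = 2182396.
#{M_28 ≥ 15} = #{S_28 ≥ 15} + #{S_28 ≥ 16} = 499178 + 499178 = 998356.
#{M_28 = 14} = 2182396 - 998356 = 1184040.
P(M_28 = 14) = 1184040/268435456 = 148005/33554432

Answer: 148005/33554432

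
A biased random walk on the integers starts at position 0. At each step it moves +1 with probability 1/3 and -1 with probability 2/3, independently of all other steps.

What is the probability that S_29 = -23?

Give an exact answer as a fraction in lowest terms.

Answer: 27246198784/7625597484987

Derivation:
To reach position -23 after 29 steps: need 3 steps of +1 and 26 steps of -1.
Number of such sequences: C(29,3) = 3654
Each has probability (1/3)^3 · (2/3)^26 = 67108864/68630377364883
P = 3654 · 67108864/68630377364883 = 27246198784/7625597484987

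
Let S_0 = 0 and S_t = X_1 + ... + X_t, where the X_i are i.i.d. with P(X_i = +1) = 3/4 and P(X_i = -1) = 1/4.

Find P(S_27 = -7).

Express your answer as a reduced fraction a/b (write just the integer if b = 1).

Answer: 498154192965/18014398509481984

Derivation:
To reach position -7 after 27 steps: need 10 steps of +1 and 17 steps of -1.
Number of such sequences: C(27,10) = 8436285
Each has probability (3/4)^10 · (1/4)^17 = 59049/18014398509481984
P = 8436285 · 59049/18014398509481984 = 498154192965/18014398509481984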